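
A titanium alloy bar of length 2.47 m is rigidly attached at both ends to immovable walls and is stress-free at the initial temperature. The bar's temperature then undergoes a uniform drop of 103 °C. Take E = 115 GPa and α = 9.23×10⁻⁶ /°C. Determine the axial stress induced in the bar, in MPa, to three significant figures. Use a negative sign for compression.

109 MPa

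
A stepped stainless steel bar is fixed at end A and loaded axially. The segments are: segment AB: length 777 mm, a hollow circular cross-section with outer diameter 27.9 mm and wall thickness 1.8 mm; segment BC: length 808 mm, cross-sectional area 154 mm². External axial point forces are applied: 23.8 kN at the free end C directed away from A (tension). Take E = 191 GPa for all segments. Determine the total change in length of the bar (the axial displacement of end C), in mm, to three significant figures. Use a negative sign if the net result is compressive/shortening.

1.31 mm

Internal axial forces (sectioning from the free end, tension +): N_BC = 23.8 kN, N_AB = 23.8 kN.
A_AB = 147.6 mm².
δ_AB = 23800·777/(147.6·191000) = 0.656 mm
δ_BC = 23800·808/(154·191000) = 0.6538 mm
δ = Σδ_i = 1.31 mm.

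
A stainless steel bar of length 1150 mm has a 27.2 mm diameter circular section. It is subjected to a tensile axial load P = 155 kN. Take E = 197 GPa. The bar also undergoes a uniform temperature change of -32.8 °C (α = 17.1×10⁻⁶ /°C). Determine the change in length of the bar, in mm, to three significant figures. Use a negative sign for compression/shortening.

A = 581.1 mm².
δ_mech = NL/(AE) = 155000·1150/(581.1·197000) = 1.557 mm.
δ_thermal = αLΔT = 17.1e-6·1150·-32.8 = -0.645 mm.
δ = δ_mech + δ_thermal = 0.9122 mm.

0.912 mm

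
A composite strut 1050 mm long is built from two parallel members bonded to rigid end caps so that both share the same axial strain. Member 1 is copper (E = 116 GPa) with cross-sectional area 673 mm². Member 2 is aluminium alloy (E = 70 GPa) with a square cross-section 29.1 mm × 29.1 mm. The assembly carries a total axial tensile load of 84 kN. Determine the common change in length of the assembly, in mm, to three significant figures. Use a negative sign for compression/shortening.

A_2 = 846.8 mm².
Equal strain + equilibrium ⇒ each member carries load in proportion to AE: A₁E₁ = 78070000 N, A₂E₂ = 59280000 N, ΣAE = 137300000 N.
δ = PL/ΣAE = 84000·1050/137300000 = 0.6422 mm.

0.642 mm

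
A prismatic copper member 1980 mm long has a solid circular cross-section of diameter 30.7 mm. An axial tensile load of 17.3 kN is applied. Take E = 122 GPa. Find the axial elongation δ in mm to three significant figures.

A = 740.2 mm².
δ_mech = NL/(AE) = 17300·1980/(740.2·122000) = 0.3793 mm.

0.379 mm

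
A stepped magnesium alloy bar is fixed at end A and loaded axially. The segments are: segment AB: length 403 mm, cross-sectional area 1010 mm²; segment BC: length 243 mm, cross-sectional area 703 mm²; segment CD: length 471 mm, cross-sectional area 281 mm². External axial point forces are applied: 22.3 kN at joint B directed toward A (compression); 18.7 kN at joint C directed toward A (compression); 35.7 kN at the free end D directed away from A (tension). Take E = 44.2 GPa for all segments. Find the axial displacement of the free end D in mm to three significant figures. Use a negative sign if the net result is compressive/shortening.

Internal axial forces (sectioning from the free end, tension +): N_CD = 35.7 kN, N_BC = 17 kN, N_AB = -5.3 kN.
δ_AB = -5300·403/(1010·44200) = -0.04785 mm
δ_BC = 17000·243/(703·44200) = 0.1329 mm
δ_CD = 35700·471/(281·44200) = 1.354 mm
δ = Σδ_i = 1.439 mm.

1.44 mm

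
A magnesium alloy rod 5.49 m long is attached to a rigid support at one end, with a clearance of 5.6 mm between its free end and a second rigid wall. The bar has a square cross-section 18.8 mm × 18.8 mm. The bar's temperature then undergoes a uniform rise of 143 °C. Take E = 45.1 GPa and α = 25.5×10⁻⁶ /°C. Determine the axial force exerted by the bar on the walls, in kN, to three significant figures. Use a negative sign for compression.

Free thermal expansion αLΔT = 25.5e-6 · 5490 · 143 = 20.02 mm.
The walls engage after the gap closes; constrained expansion = 20.02 − 5.6 = 14.42 mm.
The walls impose strain ε = −(14.42)/5490 = -2.6265e-03; σ = Eε = 45100 · -2.6265e-03 = -118.5 MPa.
Wall reaction R = σ·A = -118.5·353.4 = -41870 N = -41.87 kN.

-41.9 kN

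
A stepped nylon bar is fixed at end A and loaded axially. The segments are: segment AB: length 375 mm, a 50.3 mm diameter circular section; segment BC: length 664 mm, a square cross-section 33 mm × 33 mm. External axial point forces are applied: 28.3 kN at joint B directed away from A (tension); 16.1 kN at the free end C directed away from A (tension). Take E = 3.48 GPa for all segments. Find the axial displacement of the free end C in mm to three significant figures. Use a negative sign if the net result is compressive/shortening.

5.23 mm

Internal axial forces (sectioning from the free end, tension +): N_BC = 16.1 kN, N_AB = 44.4 kN.
A_AB = 1987 mm².
A_BC = 1089 mm².
δ_AB = 44400·375/(1987·3480) = 2.408 mm
δ_BC = 16100·664/(1089·3480) = 2.821 mm
δ = Σδ_i = 5.229 mm.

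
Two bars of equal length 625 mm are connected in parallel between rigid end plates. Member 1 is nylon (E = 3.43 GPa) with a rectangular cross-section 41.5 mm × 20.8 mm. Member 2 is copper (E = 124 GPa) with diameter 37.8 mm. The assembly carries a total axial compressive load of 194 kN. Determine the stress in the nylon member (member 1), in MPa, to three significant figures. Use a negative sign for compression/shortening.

A_1 = 863.2 mm².
A_2 = 1122 mm².
Equal strain + equilibrium ⇒ each member carries load in proportion to AE: A₁E₁ = 2961000 N, A₂E₂ = 139200000 N, ΣAE = 142100000 N.
σ₁ = P·E₁/ΣAE = -194000·3430/142100000 = -4.682 MPa.

-4.68 MPa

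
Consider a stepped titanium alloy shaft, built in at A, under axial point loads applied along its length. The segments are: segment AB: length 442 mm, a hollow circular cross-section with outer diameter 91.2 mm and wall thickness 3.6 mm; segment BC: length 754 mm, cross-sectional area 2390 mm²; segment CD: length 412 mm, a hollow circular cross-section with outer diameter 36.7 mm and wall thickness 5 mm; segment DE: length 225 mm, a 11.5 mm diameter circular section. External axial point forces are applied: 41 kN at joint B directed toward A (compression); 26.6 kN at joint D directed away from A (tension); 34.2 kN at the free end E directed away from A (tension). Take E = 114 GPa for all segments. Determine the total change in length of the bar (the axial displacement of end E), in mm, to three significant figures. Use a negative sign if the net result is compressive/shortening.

Internal axial forces (sectioning from the free end, tension +): N_DE = 34.2 kN, N_CD = 60.8 kN, N_BC = 60.8 kN, N_AB = 19.8 kN.
A_AB = 990.7 mm².
A_CD = 497.9 mm².
A_DE = 103.9 mm².
δ_AB = 19800·442/(990.7·114000) = 0.07749 mm
δ_BC = 60800·754/(2390·114000) = 0.1683 mm
δ_CD = 60800·412/(497.9·114000) = 0.4413 mm
δ_DE = 34200·225/(103.9·114000) = 0.6499 mm
δ = Σδ_i = 1.337 mm.

1.34 mm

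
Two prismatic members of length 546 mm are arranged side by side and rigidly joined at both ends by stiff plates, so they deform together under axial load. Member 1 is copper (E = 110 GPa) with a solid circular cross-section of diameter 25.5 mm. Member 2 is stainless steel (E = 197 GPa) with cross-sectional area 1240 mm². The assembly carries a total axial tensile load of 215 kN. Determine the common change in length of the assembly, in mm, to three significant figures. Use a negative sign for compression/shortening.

0.391 mm

A_1 = 510.7 mm².
Equal strain + equilibrium ⇒ each member carries load in proportion to AE: A₁E₁ = 56180000 N, A₂E₂ = 244300000 N, ΣAE = 300500000 N.
δ = PL/ΣAE = 215000·546/300500000 = 0.3907 mm.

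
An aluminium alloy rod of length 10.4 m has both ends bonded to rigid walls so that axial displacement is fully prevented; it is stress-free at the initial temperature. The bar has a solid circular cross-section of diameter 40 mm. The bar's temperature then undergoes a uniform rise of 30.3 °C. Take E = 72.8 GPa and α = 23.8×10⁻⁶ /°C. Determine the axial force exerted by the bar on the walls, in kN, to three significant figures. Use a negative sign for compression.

-66.0 kN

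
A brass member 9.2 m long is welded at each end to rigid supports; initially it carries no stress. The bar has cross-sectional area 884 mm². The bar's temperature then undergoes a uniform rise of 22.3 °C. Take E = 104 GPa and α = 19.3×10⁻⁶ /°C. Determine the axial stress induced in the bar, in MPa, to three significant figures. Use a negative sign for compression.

-44.8 MPa

Free thermal expansion αLΔT = 19.3e-6 · 9200 · 22.3 = 3.96 mm.
The walls impose strain ε = −(3.96)/9200 = -4.3039e-04; σ = Eε = 104000 · -4.3039e-04 = -44.76 MPa.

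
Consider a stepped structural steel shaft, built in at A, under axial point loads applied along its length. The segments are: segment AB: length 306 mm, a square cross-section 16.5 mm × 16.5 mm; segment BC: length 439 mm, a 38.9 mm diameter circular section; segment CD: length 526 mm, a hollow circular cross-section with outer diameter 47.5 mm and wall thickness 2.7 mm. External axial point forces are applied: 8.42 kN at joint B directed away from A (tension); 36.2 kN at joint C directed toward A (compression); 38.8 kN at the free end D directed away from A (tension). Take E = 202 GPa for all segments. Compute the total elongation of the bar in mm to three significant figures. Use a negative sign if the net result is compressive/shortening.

0.332 mm

Internal axial forces (sectioning from the free end, tension +): N_CD = 38.8 kN, N_BC = 2.6 kN, N_AB = 11.02 kN.
A_AB = 272.2 mm².
A_BC = 1188 mm².
A_CD = 380 mm².
δ_AB = 11020·306/(272.2·202000) = 0.06132 mm
δ_BC = 2600·439/(1188·202000) = 0.004754 mm
δ_CD = 38800·526/(380·202000) = 0.2659 mm
δ = Σδ_i = 0.3319 mm.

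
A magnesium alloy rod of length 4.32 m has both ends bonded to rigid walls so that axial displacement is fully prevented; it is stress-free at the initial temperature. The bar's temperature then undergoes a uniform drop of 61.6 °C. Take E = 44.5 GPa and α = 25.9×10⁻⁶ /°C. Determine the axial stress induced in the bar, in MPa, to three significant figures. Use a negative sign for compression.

Free thermal expansion αLΔT = 25.9e-6 · 4320 · -61.6 = -6.892 mm.
The walls impose strain ε = −(-6.892)/4320 = 1.5954e-03; σ = Eε = 44500 · 1.5954e-03 = 71 MPa.

71.0 MPa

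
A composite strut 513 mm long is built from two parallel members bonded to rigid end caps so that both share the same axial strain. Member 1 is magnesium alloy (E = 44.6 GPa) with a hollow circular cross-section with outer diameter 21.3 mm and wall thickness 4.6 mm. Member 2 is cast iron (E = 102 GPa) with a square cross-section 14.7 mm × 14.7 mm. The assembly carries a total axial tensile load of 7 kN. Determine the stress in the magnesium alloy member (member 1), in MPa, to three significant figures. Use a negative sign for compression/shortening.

A_1 = 241.3 mm².
A_2 = 216.1 mm².
Equal strain + equilibrium ⇒ each member carries load in proportion to AE: A₁E₁ = 10760000 N, A₂E₂ = 22040000 N, ΣAE = 32800000 N.
σ₁ = P·E₁/ΣAE = 7000·44600/32800000 = 9.517 MPa.

9.52 MPa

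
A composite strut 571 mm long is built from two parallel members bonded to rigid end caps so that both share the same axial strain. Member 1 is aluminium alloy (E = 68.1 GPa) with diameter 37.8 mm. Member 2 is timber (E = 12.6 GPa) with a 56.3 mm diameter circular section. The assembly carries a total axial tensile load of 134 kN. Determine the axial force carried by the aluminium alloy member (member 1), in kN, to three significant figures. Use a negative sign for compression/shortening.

95.0 kN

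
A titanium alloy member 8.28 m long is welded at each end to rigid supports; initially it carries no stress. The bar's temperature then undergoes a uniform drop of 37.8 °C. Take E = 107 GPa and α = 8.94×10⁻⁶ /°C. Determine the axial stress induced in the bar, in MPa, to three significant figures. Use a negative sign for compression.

36.2 MPa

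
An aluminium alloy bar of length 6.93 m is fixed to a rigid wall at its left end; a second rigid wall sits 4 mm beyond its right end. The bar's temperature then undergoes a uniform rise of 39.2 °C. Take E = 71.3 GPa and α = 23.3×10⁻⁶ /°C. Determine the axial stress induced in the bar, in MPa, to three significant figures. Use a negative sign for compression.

Free thermal expansion αLΔT = 23.3e-6 · 6930 · 39.2 = 6.33 mm.
The walls engage after the gap closes; constrained expansion = 6.33 − 4 = 2.33 mm.
The walls impose strain ε = −(2.33)/6930 = -3.3616e-04; σ = Eε = 71300 · -3.3616e-04 = -23.97 MPa.

-24.0 MPa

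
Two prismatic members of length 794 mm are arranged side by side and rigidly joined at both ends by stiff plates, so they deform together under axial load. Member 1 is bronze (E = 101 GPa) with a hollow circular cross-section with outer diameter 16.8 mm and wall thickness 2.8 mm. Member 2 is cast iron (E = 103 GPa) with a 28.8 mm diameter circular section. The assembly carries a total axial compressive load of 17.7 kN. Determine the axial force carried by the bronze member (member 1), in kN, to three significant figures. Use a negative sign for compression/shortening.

-2.77 kN

A_1 = 123.2 mm².
A_2 = 651.4 mm².
Equal strain + equilibrium ⇒ each member carries load in proportion to AE: A₁E₁ = 12440000 N, A₂E₂ = 67100000 N, ΣAE = 79540000 N.
F₁ = P·A₁E₁/ΣAE = -17700·12440000/79540000 = -2768 N.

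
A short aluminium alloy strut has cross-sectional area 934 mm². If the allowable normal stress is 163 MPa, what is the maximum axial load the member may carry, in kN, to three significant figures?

152 kN

P_max = σ_allow · A = 163 · 934 = 152200 N = 152.2 kN.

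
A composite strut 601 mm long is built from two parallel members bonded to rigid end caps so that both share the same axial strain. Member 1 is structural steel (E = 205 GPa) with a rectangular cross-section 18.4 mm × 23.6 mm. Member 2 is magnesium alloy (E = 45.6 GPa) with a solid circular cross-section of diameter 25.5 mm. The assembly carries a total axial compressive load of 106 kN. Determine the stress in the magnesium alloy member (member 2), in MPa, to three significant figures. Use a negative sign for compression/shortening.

-43.0 MPa

A_1 = 434.2 mm².
A_2 = 510.7 mm².
Equal strain + equilibrium ⇒ each member carries load in proportion to AE: A₁E₁ = 89020000 N, A₂E₂ = 23290000 N, ΣAE = 112300000 N.
σ₂ = P·E₂/ΣAE = -106000·45600/112300000 = -43.04 MPa.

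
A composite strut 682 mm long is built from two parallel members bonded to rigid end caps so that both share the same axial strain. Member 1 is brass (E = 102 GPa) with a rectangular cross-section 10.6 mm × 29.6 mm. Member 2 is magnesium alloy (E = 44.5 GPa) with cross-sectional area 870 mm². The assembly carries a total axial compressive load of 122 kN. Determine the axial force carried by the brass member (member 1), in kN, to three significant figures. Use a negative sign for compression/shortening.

A_1 = 313.8 mm².
Equal strain + equilibrium ⇒ each member carries load in proportion to AE: A₁E₁ = 32000000 N, A₂E₂ = 38720000 N, ΣAE = 70720000 N.
F₁ = P·A₁E₁/ΣAE = -122000·32000000/70720000 = -55210 N.

-55.2 kN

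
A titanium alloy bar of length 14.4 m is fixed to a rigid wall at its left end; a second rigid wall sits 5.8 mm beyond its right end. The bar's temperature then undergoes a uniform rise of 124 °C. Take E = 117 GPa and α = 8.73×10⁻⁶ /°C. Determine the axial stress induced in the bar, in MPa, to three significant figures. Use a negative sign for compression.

-79.5 MPa

Free thermal expansion αLΔT = 8.73e-6 · 14400 · 124 = 15.59 mm.
The walls engage after the gap closes; constrained expansion = 15.59 − 5.8 = 9.788 mm.
The walls impose strain ε = −(9.788)/14400 = -6.7974e-04; σ = Eε = 117000 · -6.7974e-04 = -79.53 MPa.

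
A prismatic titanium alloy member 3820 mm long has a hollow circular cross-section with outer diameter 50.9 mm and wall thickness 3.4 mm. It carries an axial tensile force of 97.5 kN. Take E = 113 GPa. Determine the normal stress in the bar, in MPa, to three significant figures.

192 MPa

A = 507.4 mm².
σ = N/A = 97500/507.4 = 192.2 MPa.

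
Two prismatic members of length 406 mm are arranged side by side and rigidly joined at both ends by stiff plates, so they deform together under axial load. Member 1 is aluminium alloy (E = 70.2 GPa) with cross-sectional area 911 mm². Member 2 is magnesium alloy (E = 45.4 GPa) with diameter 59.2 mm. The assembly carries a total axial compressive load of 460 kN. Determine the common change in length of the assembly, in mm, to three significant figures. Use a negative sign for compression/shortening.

A_2 = 2753 mm².
Equal strain + equilibrium ⇒ each member carries load in proportion to AE: A₁E₁ = 63950000 N, A₂E₂ = 125000000 N, ΣAE = 188900000 N.
δ = PL/ΣAE = -460000·406/188900000 = -0.9886 mm.

-0.989 mm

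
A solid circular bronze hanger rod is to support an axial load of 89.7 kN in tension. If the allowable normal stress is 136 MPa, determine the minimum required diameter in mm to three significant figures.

Required area A ≥ P/σ_allow = 89700/136 = 659.6 mm².
For a solid circular section, d ≥ √(4A/π) = 28.98 mm.

29.0 mm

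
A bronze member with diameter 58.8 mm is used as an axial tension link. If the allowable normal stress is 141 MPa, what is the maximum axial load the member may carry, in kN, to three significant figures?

A = 2715 mm².
P_max = σ_allow · A = 141 · 2715 = 382900 N = 382.9 kN.

383 kN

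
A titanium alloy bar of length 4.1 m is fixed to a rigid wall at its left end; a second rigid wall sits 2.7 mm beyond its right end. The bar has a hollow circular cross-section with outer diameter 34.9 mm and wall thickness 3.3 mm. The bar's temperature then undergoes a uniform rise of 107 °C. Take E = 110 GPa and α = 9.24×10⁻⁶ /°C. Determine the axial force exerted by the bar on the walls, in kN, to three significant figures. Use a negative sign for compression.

-11.9 kN

Free thermal expansion αLΔT = 9.24e-6 · 4100 · 107 = 4.054 mm.
The walls engage after the gap closes; constrained expansion = 4.054 − 2.7 = 1.354 mm.
The walls impose strain ε = −(1.354)/4100 = -3.3014e-04; σ = Eε = 110000 · -3.3014e-04 = -36.32 MPa.
Wall reaction R = σ·A = -36.32·327.6 = -11900 N = -11.9 kN.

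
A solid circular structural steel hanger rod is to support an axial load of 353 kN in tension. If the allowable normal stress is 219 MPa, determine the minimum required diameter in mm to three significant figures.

45.3 mm

Required area A ≥ P/σ_allow = 353000/219 = 1612 mm².
For a solid circular section, d ≥ √(4A/π) = 45.3 mm.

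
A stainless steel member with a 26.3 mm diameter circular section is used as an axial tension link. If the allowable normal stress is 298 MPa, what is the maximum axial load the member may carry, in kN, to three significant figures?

A = 543.3 mm².
P_max = σ_allow · A = 298 · 543.3 = 161900 N = 161.9 kN.

162 kN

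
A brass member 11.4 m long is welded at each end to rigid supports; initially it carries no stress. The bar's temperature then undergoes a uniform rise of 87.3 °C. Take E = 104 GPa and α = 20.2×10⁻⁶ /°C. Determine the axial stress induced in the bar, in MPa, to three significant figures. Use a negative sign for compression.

Free thermal expansion αLΔT = 20.2e-6 · 11400 · 87.3 = 20.1 mm.
The walls impose strain ε = −(20.1)/11400 = -1.7635e-03; σ = Eε = 104000 · -1.7635e-03 = -183.4 MPa.

-183 MPa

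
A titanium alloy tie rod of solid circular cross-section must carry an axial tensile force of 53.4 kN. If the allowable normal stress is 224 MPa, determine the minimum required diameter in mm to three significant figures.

17.4 mm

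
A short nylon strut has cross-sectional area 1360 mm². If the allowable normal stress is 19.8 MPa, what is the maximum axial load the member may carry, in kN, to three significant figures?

26.9 kN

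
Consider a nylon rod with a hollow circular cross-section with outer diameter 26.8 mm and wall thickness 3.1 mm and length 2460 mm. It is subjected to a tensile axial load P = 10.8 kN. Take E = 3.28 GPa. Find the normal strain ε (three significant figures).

0.0143

A = 230.8 mm².
σ = N/A = 46.79 MPa; ε = σ/E = 46.79/3280 = 1.427e-02.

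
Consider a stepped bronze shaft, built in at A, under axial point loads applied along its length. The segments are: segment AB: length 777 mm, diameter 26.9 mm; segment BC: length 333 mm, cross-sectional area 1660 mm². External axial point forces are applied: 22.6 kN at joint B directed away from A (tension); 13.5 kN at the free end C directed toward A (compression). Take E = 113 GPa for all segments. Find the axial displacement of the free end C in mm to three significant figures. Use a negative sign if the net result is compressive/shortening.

0.0861 mm

Internal axial forces (sectioning from the free end, tension +): N_BC = -13.5 kN, N_AB = 9.1 kN.
A_AB = 568.3 mm².
δ_AB = 9100·777/(568.3·113000) = 0.1101 mm
δ_BC = -13500·333/(1660·113000) = -0.02397 mm
δ = Σδ_i = 0.08613 mm.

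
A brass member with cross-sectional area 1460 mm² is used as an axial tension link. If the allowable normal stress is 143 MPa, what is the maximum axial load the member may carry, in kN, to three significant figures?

P_max = σ_allow · A = 143 · 1460 = 208800 N = 208.8 kN.

209 kN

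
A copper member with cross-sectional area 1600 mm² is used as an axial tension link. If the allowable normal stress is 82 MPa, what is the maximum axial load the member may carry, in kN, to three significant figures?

131 kN

P_max = σ_allow · A = 82 · 1600 = 131200 N = 131.2 kN.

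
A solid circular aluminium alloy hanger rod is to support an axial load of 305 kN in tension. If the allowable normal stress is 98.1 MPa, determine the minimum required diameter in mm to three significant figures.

62.9 mm

Required area A ≥ P/σ_allow = 305000/98.1 = 3109 mm².
For a solid circular section, d ≥ √(4A/π) = 62.92 mm.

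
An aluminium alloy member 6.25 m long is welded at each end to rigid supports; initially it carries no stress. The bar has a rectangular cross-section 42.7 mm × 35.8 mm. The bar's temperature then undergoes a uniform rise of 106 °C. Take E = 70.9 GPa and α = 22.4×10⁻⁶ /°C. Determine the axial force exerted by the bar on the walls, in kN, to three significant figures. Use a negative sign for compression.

-257 kN

Free thermal expansion αLΔT = 22.4e-6 · 6250 · 106 = 14.84 mm.
The walls impose strain ε = −(14.84)/6250 = -2.3744e-03; σ = Eε = 70900 · -2.3744e-03 = -168.3 MPa.
Wall reaction R = σ·A = -168.3·1529 = -257300 N = -257.3 kN.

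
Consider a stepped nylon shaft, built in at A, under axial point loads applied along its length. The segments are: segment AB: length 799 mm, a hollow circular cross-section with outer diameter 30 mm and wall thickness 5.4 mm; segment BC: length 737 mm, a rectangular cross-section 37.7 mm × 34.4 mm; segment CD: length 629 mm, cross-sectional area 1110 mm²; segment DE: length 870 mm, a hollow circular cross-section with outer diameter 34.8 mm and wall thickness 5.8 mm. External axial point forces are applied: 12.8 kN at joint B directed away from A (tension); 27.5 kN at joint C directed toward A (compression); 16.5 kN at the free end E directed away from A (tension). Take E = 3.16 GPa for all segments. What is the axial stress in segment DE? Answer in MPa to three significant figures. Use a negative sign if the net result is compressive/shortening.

31.2 MPa

Internal axial forces (sectioning from the free end, tension +): N_DE = 16.5 kN, N_CD = 16.5 kN, N_BC = -11 kN, N_AB = 1.8 kN.
A_DE = 528.4 mm².
σ_DE = N_DE/A_DE = 16500/528.4 = 31.23 MPa.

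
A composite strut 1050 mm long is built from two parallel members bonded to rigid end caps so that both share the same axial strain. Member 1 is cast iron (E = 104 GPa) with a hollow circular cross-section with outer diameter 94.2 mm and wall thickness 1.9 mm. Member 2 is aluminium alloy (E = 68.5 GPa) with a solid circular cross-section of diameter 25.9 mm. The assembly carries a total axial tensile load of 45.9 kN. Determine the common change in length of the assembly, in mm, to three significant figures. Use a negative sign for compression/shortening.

0.516 mm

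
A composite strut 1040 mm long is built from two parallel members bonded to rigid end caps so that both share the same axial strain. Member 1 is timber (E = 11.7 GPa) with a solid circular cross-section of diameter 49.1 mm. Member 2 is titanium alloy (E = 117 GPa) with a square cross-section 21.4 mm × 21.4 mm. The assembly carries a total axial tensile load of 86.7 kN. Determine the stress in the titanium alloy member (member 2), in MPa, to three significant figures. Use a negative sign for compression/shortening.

A_1 = 1893 mm².
A_2 = 458 mm².
Equal strain + equilibrium ⇒ each member carries load in proportion to AE: A₁E₁ = 22150000 N, A₂E₂ = 53580000 N, ΣAE = 75730000 N.
σ₂ = P·E₂/ΣAE = 86700·117000/75730000 = 133.9 MPa.

134 MPa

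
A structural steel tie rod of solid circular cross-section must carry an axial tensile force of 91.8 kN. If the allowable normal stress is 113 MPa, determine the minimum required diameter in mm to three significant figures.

Required area A ≥ P/σ_allow = 91800/113 = 812.4 mm².
For a solid circular section, d ≥ √(4A/π) = 32.16 mm.

32.2 mm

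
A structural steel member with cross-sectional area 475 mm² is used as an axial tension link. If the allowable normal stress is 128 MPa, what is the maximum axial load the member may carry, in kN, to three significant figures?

60.8 kN

P_max = σ_allow · A = 128 · 475 = 60800 N = 60.8 kN.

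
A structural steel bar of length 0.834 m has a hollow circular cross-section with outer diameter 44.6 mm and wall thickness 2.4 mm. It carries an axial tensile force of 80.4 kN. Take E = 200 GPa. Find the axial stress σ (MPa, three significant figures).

253 MPa

A = 318.2 mm².
σ = N/A = 80400/318.2 = 252.7 MPa.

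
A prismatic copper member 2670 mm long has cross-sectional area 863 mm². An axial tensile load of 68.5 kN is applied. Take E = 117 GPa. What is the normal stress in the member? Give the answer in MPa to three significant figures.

79.4 MPa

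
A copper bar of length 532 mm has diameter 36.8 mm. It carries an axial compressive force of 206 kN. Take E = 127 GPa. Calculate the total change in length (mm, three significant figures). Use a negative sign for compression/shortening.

-0.811 mm

A = 1064 mm².
δ_mech = NL/(AE) = -206000·532/(1064·127000) = -0.8113 mm.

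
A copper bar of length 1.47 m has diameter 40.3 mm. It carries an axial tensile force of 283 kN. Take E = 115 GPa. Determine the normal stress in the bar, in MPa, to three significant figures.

222 MPa

A = 1276 mm².
σ = N/A = 283000/1276 = 221.9 MPa.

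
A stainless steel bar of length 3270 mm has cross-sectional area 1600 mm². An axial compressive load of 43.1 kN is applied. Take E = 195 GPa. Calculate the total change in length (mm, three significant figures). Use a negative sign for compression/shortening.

-0.452 mm

δ_mech = NL/(AE) = -43100·3270/(1600·195000) = -0.4517 mm.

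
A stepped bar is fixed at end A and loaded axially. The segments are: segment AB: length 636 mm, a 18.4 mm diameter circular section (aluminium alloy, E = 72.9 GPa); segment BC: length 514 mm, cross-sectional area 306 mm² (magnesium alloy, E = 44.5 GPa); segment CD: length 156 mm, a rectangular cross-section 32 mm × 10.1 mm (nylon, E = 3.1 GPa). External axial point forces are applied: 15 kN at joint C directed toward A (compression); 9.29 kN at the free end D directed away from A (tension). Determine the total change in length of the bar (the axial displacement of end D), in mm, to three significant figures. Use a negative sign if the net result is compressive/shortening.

1.04 mm

Internal axial forces (sectioning from the free end, tension +): N_CD = 9.29 kN, N_BC = -5.71 kN, N_AB = -5.71 kN.
A_AB = 265.9 mm².
A_CD = 323.2 mm².
δ_AB = -5710·636/(265.9·72900) = -0.1873 mm
δ_BC = -5710·514/(306·44500) = -0.2155 mm
δ_CD = 9290·156/(323.2·3100) = 1.446 mm
δ = Σδ_i = 1.044 mm.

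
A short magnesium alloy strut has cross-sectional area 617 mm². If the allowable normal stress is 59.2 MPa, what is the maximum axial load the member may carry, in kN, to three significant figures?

36.5 kN

P_max = σ_allow · A = 59.2 · 617 = 36530 N = 36.53 kN.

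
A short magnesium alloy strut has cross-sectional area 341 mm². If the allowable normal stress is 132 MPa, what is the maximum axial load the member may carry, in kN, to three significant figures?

45.0 kN

P_max = σ_allow · A = 132 · 341 = 45010 N = 45.01 kN.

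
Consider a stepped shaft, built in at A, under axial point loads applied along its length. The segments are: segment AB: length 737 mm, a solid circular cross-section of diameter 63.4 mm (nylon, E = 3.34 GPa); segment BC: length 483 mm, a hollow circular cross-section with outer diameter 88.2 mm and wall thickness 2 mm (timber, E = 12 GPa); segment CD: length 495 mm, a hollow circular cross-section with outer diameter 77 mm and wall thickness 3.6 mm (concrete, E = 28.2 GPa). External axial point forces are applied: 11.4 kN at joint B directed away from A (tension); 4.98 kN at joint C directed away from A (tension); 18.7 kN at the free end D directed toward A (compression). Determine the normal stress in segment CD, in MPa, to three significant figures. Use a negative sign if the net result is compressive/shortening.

Internal axial forces (sectioning from the free end, tension +): N_CD = -18.7 kN, N_BC = -13.72 kN, N_AB = -2.32 kN.
A_CD = 830.1 mm².
σ_CD = N_CD/A_CD = -18700/830.1 = -22.53 MPa.

-22.5 MPa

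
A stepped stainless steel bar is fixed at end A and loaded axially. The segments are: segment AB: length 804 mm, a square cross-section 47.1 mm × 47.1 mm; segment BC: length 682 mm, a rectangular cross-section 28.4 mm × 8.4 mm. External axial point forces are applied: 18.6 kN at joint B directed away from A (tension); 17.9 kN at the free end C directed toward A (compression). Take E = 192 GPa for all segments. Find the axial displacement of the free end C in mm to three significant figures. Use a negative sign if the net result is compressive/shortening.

-0.265 mm

Internal axial forces (sectioning from the free end, tension +): N_BC = -17.9 kN, N_AB = 0.7 kN.
A_AB = 2218 mm².
A_BC = 238.6 mm².
δ_AB = 700·804/(2218·192000) = 0.001321 mm
δ_BC = -17900·682/(238.6·192000) = -0.2665 mm
δ = Σδ_i = -0.2652 mm.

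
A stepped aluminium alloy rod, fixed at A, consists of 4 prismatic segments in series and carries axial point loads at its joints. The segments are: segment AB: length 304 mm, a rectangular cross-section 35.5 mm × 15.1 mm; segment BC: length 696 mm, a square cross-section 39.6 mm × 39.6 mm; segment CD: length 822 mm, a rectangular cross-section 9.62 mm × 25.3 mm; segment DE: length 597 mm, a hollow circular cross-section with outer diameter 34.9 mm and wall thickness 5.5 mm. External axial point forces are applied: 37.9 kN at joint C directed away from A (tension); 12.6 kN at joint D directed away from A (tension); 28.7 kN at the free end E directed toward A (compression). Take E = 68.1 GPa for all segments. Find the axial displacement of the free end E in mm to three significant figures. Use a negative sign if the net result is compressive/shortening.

-0.970 mm

Internal axial forces (sectioning from the free end, tension +): N_DE = -28.7 kN, N_CD = -16.1 kN, N_BC = 21.8 kN, N_AB = 21.8 kN.
A_AB = 536 mm².
A_BC = 1568 mm².
A_CD = 243.4 mm².
A_DE = 508 mm².
δ_AB = 21800·304/(536·68100) = 0.1815 mm
δ_BC = 21800·696/(1568·68100) = 0.1421 mm
δ_CD = -16100·822/(243.4·68100) = -0.7985 mm
δ_DE = -28700·597/(508·68100) = -0.4953 mm
δ = Σδ_i = -0.9701 mm.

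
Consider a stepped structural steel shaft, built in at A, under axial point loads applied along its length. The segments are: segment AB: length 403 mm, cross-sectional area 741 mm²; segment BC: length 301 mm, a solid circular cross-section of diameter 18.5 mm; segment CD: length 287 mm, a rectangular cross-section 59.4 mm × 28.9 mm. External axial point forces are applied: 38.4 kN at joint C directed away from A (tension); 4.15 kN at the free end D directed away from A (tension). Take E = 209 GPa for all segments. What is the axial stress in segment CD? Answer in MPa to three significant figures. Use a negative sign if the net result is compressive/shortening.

2.42 MPa

Internal axial forces (sectioning from the free end, tension +): N_CD = 4.15 kN, N_BC = 42.55 kN, N_AB = 42.55 kN.
A_CD = 1717 mm².
σ_CD = N_CD/A_CD = 4150/1717 = 2.417 MPa.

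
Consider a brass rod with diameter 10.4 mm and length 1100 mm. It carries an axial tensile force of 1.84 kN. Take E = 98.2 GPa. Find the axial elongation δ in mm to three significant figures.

0.243 mm

A = 84.95 mm².
δ_mech = NL/(AE) = 1840·1100/(84.95·98200) = 0.2426 mm.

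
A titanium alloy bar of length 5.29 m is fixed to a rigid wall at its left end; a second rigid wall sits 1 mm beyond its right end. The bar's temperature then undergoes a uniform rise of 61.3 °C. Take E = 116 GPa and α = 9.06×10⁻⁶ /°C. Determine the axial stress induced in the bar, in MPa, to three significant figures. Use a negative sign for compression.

Free thermal expansion αLΔT = 9.06e-6 · 5290 · 61.3 = 2.938 mm.
The walls engage after the gap closes; constrained expansion = 2.938 − 1 = 1.938 mm.
The walls impose strain ε = −(1.938)/5290 = -3.6634e-04; σ = Eε = 116000 · -3.6634e-04 = -42.5 MPa.

-42.5 MPa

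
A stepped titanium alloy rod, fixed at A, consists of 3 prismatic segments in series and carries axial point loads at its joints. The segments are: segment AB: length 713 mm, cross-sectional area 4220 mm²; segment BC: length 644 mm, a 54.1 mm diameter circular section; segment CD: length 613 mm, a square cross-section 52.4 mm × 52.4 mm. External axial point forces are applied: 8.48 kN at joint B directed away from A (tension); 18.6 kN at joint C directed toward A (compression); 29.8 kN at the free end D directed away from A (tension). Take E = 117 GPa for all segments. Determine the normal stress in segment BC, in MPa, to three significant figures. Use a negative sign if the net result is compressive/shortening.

4.87 MPa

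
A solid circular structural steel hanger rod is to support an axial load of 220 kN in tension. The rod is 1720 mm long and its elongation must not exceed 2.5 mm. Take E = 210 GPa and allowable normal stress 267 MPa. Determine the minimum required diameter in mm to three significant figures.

Required area A ≥ P/σ_allow = 220000/267 = 824 mm².
For a solid circular section, d ≥ √(4A/π) = 32.39 mm.
Elongation limit: A ≥ PL/(Eδ_allow) = 220000·1720/(210000·2.5) = 720.8 mm² ⇒ d ≥ 30.29 mm.
The stress limit governs.

32.4 mm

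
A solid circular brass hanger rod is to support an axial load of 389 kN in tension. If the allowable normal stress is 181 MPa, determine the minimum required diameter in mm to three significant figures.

52.3 mm

Required area A ≥ P/σ_allow = 389000/181 = 2149 mm².
For a solid circular section, d ≥ √(4A/π) = 52.31 mm.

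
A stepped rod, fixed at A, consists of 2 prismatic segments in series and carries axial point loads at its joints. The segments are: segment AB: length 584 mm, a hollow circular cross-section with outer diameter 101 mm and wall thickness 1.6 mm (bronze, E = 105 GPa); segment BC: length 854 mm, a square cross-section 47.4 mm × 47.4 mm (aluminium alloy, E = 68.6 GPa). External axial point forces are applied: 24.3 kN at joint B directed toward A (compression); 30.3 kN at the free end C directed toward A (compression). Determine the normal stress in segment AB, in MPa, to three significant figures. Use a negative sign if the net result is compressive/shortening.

Internal axial forces (sectioning from the free end, tension +): N_BC = -30.3 kN, N_AB = -54.6 kN.
A_AB = 499.6 mm².
σ_AB = N_AB/A_AB = -54600/499.6 = -109.3 MPa.

-109 MPa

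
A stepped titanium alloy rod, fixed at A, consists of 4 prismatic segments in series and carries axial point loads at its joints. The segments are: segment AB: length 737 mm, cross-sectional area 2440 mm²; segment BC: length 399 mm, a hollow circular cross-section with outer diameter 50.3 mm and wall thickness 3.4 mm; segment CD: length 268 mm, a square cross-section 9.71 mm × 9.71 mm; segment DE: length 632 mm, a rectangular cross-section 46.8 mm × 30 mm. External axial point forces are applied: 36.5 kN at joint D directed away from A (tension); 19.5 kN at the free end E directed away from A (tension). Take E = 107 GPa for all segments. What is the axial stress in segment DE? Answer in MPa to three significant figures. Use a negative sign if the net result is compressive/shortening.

Internal axial forces (sectioning from the free end, tension +): N_DE = 19.5 kN, N_CD = 56 kN, N_BC = 56 kN, N_AB = 56 kN.
A_DE = 1404 mm².
σ_DE = N_DE/A_DE = 19500/1404 = 13.89 MPa.

13.9 MPa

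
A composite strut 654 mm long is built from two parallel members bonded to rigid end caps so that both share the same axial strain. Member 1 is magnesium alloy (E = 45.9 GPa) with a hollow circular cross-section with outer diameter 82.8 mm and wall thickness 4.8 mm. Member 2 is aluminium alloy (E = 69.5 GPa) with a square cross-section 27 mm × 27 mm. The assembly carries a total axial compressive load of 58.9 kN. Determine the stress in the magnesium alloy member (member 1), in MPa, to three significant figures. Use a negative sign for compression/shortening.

-25.8 MPa

A_1 = 1176 mm².
A_2 = 729 mm².
Equal strain + equilibrium ⇒ each member carries load in proportion to AE: A₁E₁ = 53990000 N, A₂E₂ = 50670000 N, ΣAE = 104700000 N.
σ₁ = P·E₁/ΣAE = -58900·45900/104700000 = -25.83 MPa.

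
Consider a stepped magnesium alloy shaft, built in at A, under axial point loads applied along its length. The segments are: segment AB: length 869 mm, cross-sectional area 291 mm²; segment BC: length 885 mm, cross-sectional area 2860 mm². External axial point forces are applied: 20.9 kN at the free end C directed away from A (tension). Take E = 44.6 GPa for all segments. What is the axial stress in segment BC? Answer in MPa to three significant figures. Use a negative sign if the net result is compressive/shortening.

Internal axial forces (sectioning from the free end, tension +): N_BC = 20.9 kN, N_AB = 20.9 kN.
σ_BC = N_BC/A_BC = 20900/2860 = 7.308 MPa.

7.31 MPa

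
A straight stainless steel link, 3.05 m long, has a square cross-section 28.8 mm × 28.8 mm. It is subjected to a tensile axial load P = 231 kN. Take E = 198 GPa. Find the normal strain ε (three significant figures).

A = 829.4 mm².
σ = N/A = 278.5 MPa; ε = σ/E = 278.5/198000 = 1.407e-03.

0.00141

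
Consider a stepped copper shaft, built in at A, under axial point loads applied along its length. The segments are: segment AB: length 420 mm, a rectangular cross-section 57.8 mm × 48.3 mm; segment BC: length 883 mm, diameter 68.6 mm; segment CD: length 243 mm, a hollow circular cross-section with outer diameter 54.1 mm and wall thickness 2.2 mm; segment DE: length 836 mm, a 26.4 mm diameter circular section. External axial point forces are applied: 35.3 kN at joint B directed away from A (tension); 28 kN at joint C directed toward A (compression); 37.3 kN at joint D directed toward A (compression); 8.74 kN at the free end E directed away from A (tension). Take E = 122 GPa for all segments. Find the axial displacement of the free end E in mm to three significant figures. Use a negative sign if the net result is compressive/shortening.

Internal axial forces (sectioning from the free end, tension +): N_DE = 8.74 kN, N_CD = -28.56 kN, N_BC = -56.56 kN, N_AB = -21.26 kN.
A_AB = 2792 mm².
A_BC = 3696 mm².
A_CD = 358.7 mm².
A_DE = 547.4 mm².
δ_AB = -21260·420/(2792·122000) = -0.02622 mm
δ_BC = -56560·883/(3696·122000) = -0.1108 mm
δ_CD = -28560·243/(358.7·122000) = -0.1586 mm
δ_DE = 8740·836/(547.4·122000) = 0.1094 mm
δ = Σδ_i = -0.1861 mm.

-0.186 mm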